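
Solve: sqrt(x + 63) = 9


Square both sides: x + 63 = 9^2 = 81
x = 81 - 63 = 18
x = 18
Check: sqrt(1*18 + 63) = sqrt(81) = 9 ✓

x = 18


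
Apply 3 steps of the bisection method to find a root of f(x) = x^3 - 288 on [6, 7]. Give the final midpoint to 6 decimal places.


f(x) = x^3 - 288
f(6) = -72 < 0
f(7) = 55 > 0

Step 1: midpoint = (6.000000 + 7.000000)/2 = 6.500000
  f(6.500000) = -13.375000
  f(mid) < 0, so root is in [6.500000, 7.000000]

Step 2: midpoint = (6.500000 + 7.000000)/2 = 6.750000
  f(6.750000) = 19.546875
  f(mid) > 0, so root is in [6.500000, 6.750000]

Step 3: midpoint = (6.500000 + 6.750000)/2 = 6.625000
  f(6.625000) = 2.775391
  f(mid) > 0, so root is in [6.500000, 6.625000]

midpoint = 6.625000


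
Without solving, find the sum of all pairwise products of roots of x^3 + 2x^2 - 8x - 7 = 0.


By Vieta's formulas for x^3 + bx^2 + cx + d = 0:
  r1 + r2 + r3 = -b/a = -2
  r1*r2 + r1*r3 + r2*r3 = c/a = -8
  r1*r2*r3 = -d/a = 7


Sum of pairwise products = -8


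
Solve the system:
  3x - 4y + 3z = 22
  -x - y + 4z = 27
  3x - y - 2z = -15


Using Cramer's rule. Expand each determinant along the first row.
D  = 3*[(-1)*(-2) - 4*(-1)] - (-4)*[(-1)*(-2) - 4*3] + 3*[(-1)*(-1) - (-1)*3]
  = 3*(6) - (-4)*(-10) + 3*(4) = -10
Dx = 22*[(-1)*(-2) - 4*(-1)] - (-4)*[27*(-2) - 4*(-15)] + 3*[27*(-1) - (-1)*(-15)]
  = 22*(6) - (-4)*(6) + 3*(-42) = 30
Dy = 3*[27*(-2) - 4*(-15)] - 22*[(-1)*(-2) - 4*3] + 3*[(-1)*(-15) - 27*3]
  = 3*(6) - 22*(-10) + 3*(-66) = 40
Dz = 3*[(-1)*(-15) - 27*(-1)] - (-4)*[(-1)*(-15) - 27*3] + 22*[(-1)*(-1) - (-1)*3]
  = 3*(42) - (-4)*(-66) + 22*(4) = -50
x = Dx/D = 30/-10 = -3, y = Dy/D = 40/-10 = -4, z = Dz/D = -50/-10 = 5
Check eq1: (3)(-3) + (-4)(-4) + (3)(5) = 22 = 22 ✓
Check eq2: (-1)(-3) + (-1)(-4) + (4)(5) = 27 = 27 ✓
Check eq3: (3)(-3) + (-1)(-4) + (-2)(5) = -15 = -15 ✓

x = -3, y = -4, z = 5


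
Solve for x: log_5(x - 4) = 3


Convert to exponential form: x - 4 = 5^3 = 125
x = 125 + 4 = 129
Check: log_5(129 - 4) = log_5(125) = log_5(125) = 3 ✓

x = 129


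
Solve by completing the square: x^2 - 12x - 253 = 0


Start: x^2 - 12x - 253 = 0
Move constant: x^2 - 12x = 253
Half of -12 is -6, squared is 36
Add 36 to both sides: x^2 - 12x + 36 = 289
(x - 6)^2 = 289
x - 6 = ±17
x = 6 + 17 = 23 or x = 6 - 17 = -11

x = -11, x = 23


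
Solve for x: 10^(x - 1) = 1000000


Express both sides with the same base.
1000000 = 10^6
Since the bases match, equate exponents: x - 1 = 6
So x = 6 - (-1) = 7

x = 7


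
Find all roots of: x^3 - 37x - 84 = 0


Let p(x) = x^3 - 37x - 84. By the rational root theorem (leading coefficient 1), any rational root is an integer divisor of 84: try ±1, ±2, ... in turn.
Test x = 1: value = -120 ≠ 0.
Test x = -1: value = -48 ≠ 0.
Test x = 2: value = -150 ≠ 0.
Test x = -2: value = -18 ≠ 0.
Test x = 3: value = -168 ≠ 0.
Test x = -3: value = 0 ✓, so (x + 3) is a factor.
Synthetic division by (x + 3): bring down 1; 1(-3) + 0 = -3; (-3)(-3) - 37 = -28; (-28)(-3) - 84 = 0 → quotient x^2 - 3x - 28, remainder 0.
Solve the quadratic x^2 - 3x - 28 = 0: discriminant = (-3)^2 - 4(1)(-28) = 9 + 112 = 121.
sqrt(121) = 11, so x = (3 ± 11)/2: x = 7 or x = -4.
Collecting all roots found:

x = -4, x = -3, x = 7


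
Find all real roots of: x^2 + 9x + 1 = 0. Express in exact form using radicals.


Using the quadratic formula: x = (-b ± sqrt(b^2 - 4ac)) / (2a)
Here a = 1, b = 9, c = 1
Discriminant = b^2 - 4ac = 9^2 - 4(1)(1) = 81 - 4 = 77
Since discriminant = 77 > 0, there are two real roots.
x = (-9 ± sqrt(77)) / 2
Numerically: x ≈ -0.1125 or x ≈ -8.8875

x = (-9 + sqrt(77)) / 2 or x = (-9 - sqrt(77)) / 2


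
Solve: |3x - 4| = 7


An absolute value equation |expr| = 7 gives two cases:
Case 1: 3x - 4 = 7
  3x = 11, so x = 11/3
Case 2: 3x - 4 = -7
  3x = -3, so x = -1

x = -1, x = 11/3


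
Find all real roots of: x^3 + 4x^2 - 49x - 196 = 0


Let p(x) = x^3 + 4x^2 - 49x - 196. By the rational root theorem (leading coefficient 1), any rational root is an integer divisor of 196: try ±1, ±2, ... in turn.
Test x = 1: value = -240 ≠ 0.
Test x = -1: value = -144 ≠ 0.
Test x = 2: value = -270 ≠ 0.
Test x = -2: value = -90 ≠ 0.
Test x = 4: value = -264 ≠ 0.
Test x = -4: value = 0 ✓, so (x + 4) is a factor.
Synthetic division by (x + 4): bring down 1; 1(-4) + 4 = 0; 0(-4) - 49 = -49; (-49)(-4) - 196 = 0 → quotient x^2 - 49, remainder 0.
Solve the quadratic x^2 - 49 = 0: discriminant = 0^2 - 4(1)(-49) = 0 + 196 = 196.
sqrt(196) = 14, so x = (0 ± 14)/2: x = 7 or x = -7.

x = -7, x = -4, x = 7


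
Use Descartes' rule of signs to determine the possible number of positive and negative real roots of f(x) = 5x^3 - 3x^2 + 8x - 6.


Descartes' rule of signs:

For positive roots, count sign changes in f(x) = 5x^3 - 3x^2 + 8x - 6:
Signs of coefficients: +, -, +, -
Number of sign changes: 3
Possible positive real roots: 3, 1

For negative roots, examine f(-x) = -5x^3 - 3x^2 - 8x - 6:
Signs of coefficients: -, -, -, -
Number of sign changes: 0
Possible negative real roots: 0

Positive roots: 3 or 1; Negative roots: 0


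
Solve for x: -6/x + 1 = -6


Subtract 1 from both sides: -6/x = -7
Multiply both sides by x: -6 = -7 * x
Divide by -7: x = 6/7

x = 6/7


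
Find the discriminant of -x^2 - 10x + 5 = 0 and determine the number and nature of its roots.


For ax^2 + bx + c = 0, discriminant D = b^2 - 4ac
Here a = -1, b = -10, c = 5
D = (-10)^2 - 4(-1)(5) = 100 + 20 = 120

D = 120 > 0 but not a perfect square
The equation has 2 distinct real irrational roots.

Discriminant = 120, 2 distinct real irrational roots


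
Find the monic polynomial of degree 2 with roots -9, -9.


A monic polynomial with roots -9, -9 is:
p(x) = (x + 9)(x + 9)
After multiplying by (x + 9): x + 9
After multiplying by (x + 9): x^2 + 18x + 81

x^2 + 18x + 81


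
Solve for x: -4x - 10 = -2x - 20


Starting with: -4x - 10 = -2x - 20
Move all x terms to left: (-4 + 2)x = -20 + 10
Simplify: -2x = -10
Divide both sides by -2: x = 5

x = 5


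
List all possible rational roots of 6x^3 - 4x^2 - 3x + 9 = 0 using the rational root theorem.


Rational root theorem: possible roots are ±p/q where:
  p divides the constant term (9): p ∈ {1, 3, 9}
  q divides the leading coefficient (6): q ∈ {1, 2, 3, 6}

All possible rational roots: -9, -9/2, -3, -3/2, -1, -1/2, -1/3, -1/6, 1/6, 1/3, 1/2, 1, 3/2, 3, 9/2, 9

-9, -9/2, -3, -3/2, -1, -1/2, -1/3, -1/6, 1/6, 1/3, 1/2, 1, 3/2, 3, 9/2, 9


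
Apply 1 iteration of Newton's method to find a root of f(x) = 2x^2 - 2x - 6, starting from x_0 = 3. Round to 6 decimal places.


Newton's method: x_(n+1) = x_n - f(x_n)/f'(x_n)
f(x) = 2x^2 - 2x - 6
f'(x) = 4x - 2

Iteration 1:
  f(3.000000) = 6.000000
  f'(3.000000) = 10.000000
  x_1 = 3.000000 - (6.000000)/(10.000000) = 2.400000

x_1 = 2.400000


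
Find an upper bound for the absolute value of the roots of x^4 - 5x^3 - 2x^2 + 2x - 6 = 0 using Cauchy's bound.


Cauchy's bound: all roots r satisfy |r| <= 1 + max(|a_i/a_n|) for i = 0,...,n-1
where a_n is the leading coefficient.

Coefficients: [1, -5, -2, 2, -6]
Leading coefficient a_n = 1
Ratios |a_i/a_n|: 5, 2, 2, 6
Maximum ratio: 6
Cauchy's bound: |r| <= 1 + 6 = 7

Upper bound = 7


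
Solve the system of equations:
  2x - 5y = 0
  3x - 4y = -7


Using Cramer's rule:
Determinant D = (2)(-4) - (3)(-5) = -8 + 15 = 7
Dx = (0)(-4) - (-7)(-5) = 0 - 35 = -35
Dy = (2)(-7) - (3)(0) = -14 - 0 = -14
x = Dx/D = -35/7 = -5
y = Dy/D = -14/7 = -2

x = -5, y = -2


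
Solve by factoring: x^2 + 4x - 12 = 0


We need two numbers that multiply to -12 and add to 4.
Those numbers are -2 and 6 (since (-2) * 6 = -12 and (-2) + 6 = 4).
So x^2 + 4x - 12 = (x - 2)(x + 6) = 0
Setting each factor to zero: x = 2 or x = -6

x = -6, x = 2


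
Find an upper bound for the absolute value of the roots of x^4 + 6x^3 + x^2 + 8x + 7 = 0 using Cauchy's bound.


Cauchy's bound: all roots r satisfy |r| <= 1 + max(|a_i/a_n|) for i = 0,...,n-1
where a_n is the leading coefficient.

Coefficients: [1, 6, 1, 8, 7]
Leading coefficient a_n = 1
Ratios |a_i/a_n|: 6, 1, 8, 7
Maximum ratio: 8
Cauchy's bound: |r| <= 1 + 8 = 9

Upper bound = 9


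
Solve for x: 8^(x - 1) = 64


Express both sides with the same base.
64 = 8^2
Since the bases match, equate exponents: x - 1 = 2
So x = 2 - (-1) = 3

x = 3


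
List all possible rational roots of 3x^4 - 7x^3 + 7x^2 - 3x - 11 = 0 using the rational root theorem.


Rational root theorem: possible roots are ±p/q where:
  p divides the constant term (-11): p ∈ {1, 11}
  q divides the leading coefficient (3): q ∈ {1, 3}

All possible rational roots: -11, -11/3, -1, -1/3, 1/3, 1, 11/3, 11

-11, -11/3, -1, -1/3, 1/3, 1, 11/3, 11


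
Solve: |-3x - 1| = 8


An absolute value equation |expr| = 8 gives two cases:
Case 1: -3x - 1 = 8
  -3x = 9, so x = -3
Case 2: -3x - 1 = -8
  -3x = -7, so x = 7/3

x = -3, x = 7/3


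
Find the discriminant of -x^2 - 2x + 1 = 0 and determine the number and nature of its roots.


For ax^2 + bx + c = 0, discriminant D = b^2 - 4ac
Here a = -1, b = -2, c = 1
D = (-2)^2 - 4(-1)(1) = 4 + 4 = 8

D = 8 > 0 but not a perfect square
The equation has 2 distinct real irrational roots.

Discriminant = 8, 2 distinct real irrational roots


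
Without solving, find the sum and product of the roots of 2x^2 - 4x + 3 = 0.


By Vieta's formulas for ax^2 + bx + c = 0:
  Sum of roots = -b/a
  Product of roots = c/a

Here a = 2, b = -4, c = 3
Sum = -(-4)/2 = 2
Product = 3/2 = 3/2

Sum = 2, Product = 3/2


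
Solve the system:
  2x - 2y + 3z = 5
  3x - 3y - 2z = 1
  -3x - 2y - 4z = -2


Using Cramer's rule. Expand each determinant along the first row.
D  = 2*[(-3)*(-4) - (-2)*(-2)] - (-2)*[3*(-4) - (-2)*(-3)] + 3*[3*(-2) - (-3)*(-3)]
  = 2*(8) - (-2)*(-18) + 3*(-15) = -65
Dx = 5*[(-3)*(-4) - (-2)*(-2)] - (-2)*[1*(-4) - (-2)*(-2)] + 3*[1*(-2) - (-3)*(-2)]
  = 5*(8) - (-2)*(-8) + 3*(-8) = 0
Dy = 2*[1*(-4) - (-2)*(-2)] - 5*[3*(-4) - (-2)*(-3)] + 3*[3*(-2) - 1*(-3)]
  = 2*(-8) - 5*(-18) + 3*(-3) = 65
Dz = 2*[(-3)*(-2) - 1*(-2)] - (-2)*[3*(-2) - 1*(-3)] + 5*[3*(-2) - (-3)*(-3)]
  = 2*(8) - (-2)*(-3) + 5*(-15) = -65
x = Dx/D = 0/-65 = 0, y = Dy/D = 65/-65 = -1, z = Dz/D = -65/-65 = 1
Check eq1: (2)(0) + (-2)(-1) + (3)(1) = 5 = 5 ✓
Check eq2: (3)(0) + (-3)(-1) + (-2)(1) = 1 = 1 ✓
Check eq3: (-3)(0) + (-2)(-1) + (-4)(1) = -2 = -2 ✓

x = 0, y = -1, z = 1


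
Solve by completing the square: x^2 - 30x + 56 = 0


Start: x^2 - 30x + 56 = 0
Move constant: x^2 - 30x = -56
Half of -30 is -15, squared is 225
Add 225 to both sides: x^2 - 30x + 225 = 169
(x - 15)^2 = 169
x - 15 = ±13
x = 15 + 13 = 28 or x = 15 - 13 = 2

x = 2, x = 28


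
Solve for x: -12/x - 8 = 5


Subtract -8 from both sides: -12/x = 13
Multiply both sides by x: -12 = 13 * x
Divide by 13: x = -12/13

x = -12/13


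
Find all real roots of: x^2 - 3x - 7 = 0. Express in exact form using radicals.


Using the quadratic formula: x = (-b ± sqrt(b^2 - 4ac)) / (2a)
Here a = 1, b = -3, c = -7
Discriminant = b^2 - 4ac = (-3)^2 - 4(1)(-7) = 9 + 28 = 37
Since discriminant = 37 > 0, there are two real roots.
x = (3 ± sqrt(37)) / 2
Numerically: x ≈ 4.5414 or x ≈ -1.5414

x = (3 + sqrt(37)) / 2 or x = (3 - sqrt(37)) / 2


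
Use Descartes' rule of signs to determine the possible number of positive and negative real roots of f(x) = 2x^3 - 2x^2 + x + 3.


Descartes' rule of signs:

For positive roots, count sign changes in f(x) = 2x^3 - 2x^2 + x + 3:
Signs of coefficients: +, -, +, +
Number of sign changes: 2
Possible positive real roots: 2, 0

For negative roots, examine f(-x) = -2x^3 - 2x^2 - x + 3:
Signs of coefficients: -, -, -, +
Number of sign changes: 1
Possible negative real roots: 1

Positive roots: 2 or 0; Negative roots: 1


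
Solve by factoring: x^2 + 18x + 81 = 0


We need two numbers that multiply to 81 and add to 18.
Those numbers are 9 and 9 (since 9 * 9 = 81 and 9 + 9 = 18).
So x^2 + 18x + 81 = (x + 9)(x + 9) = 0
Setting each factor to zero: x = -9 or x = -9

x = -9


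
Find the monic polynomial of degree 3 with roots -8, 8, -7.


A monic polynomial with roots -8, 8, -7 is:
p(x) = (x + 8)(x - 8)(x + 7)
After multiplying by (x + 8): x + 8
After multiplying by (x - 8): x^2 - 64
After multiplying by (x + 7): x^3 + 7x^2 - 64x - 448

x^3 + 7x^2 - 64x - 448


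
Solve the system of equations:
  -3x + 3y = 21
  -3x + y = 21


Using Cramer's rule:
Determinant D = (-3)(1) - (-3)(3) = -3 + 9 = 6
Dx = (21)(1) - (21)(3) = 21 - 63 = -42
Dy = (-3)(21) - (-3)(21) = -63 + 63 = 0
x = Dx/D = -42/6 = -7
y = Dy/D = 0/6 = 0

x = -7, y = 0


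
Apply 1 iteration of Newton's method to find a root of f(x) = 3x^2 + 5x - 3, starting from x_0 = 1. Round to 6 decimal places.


Newton's method: x_(n+1) = x_n - f(x_n)/f'(x_n)
f(x) = 3x^2 + 5x - 3
f'(x) = 6x + 5

Iteration 1:
  f(1.000000) = 5.000000
  f'(1.000000) = 11.000000
  x_1 = 1.000000 - (5.000000)/(11.000000) = 0.545455

x_1 = 0.545455


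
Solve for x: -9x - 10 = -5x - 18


Starting with: -9x - 10 = -5x - 18
Move all x terms to left: (-9 + 5)x = -18 + 10
Simplify: -4x = -8
Divide both sides by -4: x = 2

x = 2


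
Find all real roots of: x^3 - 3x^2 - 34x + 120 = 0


Let p(x) = x^3 - 3x^2 - 34x + 120. By the rational root theorem (leading coefficient 1), any rational root is an integer divisor of 120: try ±1, ±2, ... in turn.
Test x = 1: value = 84 ≠ 0.
Test x = -1: value = 150 ≠ 0.
Test x = 2: value = 48 ≠ 0.
Test x = -2: value = 168 ≠ 0.
Test x = 3: value = 18 ≠ 0.
Test x = -3: value = 168 ≠ 0.
Test x = 4: value = 0 ✓, so (x - 4) is a factor.
Synthetic division by (x - 4): bring down 1; 1(4) - 3 = 1; 1(4) - 34 = -30; (-30)(4) + 120 = 0 → quotient x^2 + x - 30, remainder 0.
Solve the quadratic x^2 + x - 30 = 0: discriminant = 1^2 - 4(1)(-30) = 1 + 120 = 121.
sqrt(121) = 11, so x = (-1 ± 11)/2: x = 5 or x = -6.

x = -6, x = 4, x = 5


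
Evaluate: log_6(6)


We need the exponent such that 6^? = 6
6^1 = 6
Therefore log_6(6) = 1

1


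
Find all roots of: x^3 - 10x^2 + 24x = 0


The constant term is 0, so x = 0 is a root. Factor out x:
  x^2 - 10x + 24 = 0
Solve the quadratic x^2 - 10x + 24 = 0: discriminant = (-10)^2 - 4(1)(24) = 100 - 96 = 4.
sqrt(4) = 2, so x = (10 ± 2)/2: x = 6 or x = 4.
Collecting all roots found:

x = 0, x = 4, x = 6


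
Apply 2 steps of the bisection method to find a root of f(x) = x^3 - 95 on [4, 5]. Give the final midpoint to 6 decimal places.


f(x) = x^3 - 95
f(4) = -31 < 0
f(5) = 30 > 0

Step 1: midpoint = (4.000000 + 5.000000)/2 = 4.500000
  f(4.500000) = -3.875000
  f(mid) < 0, so root is in [4.500000, 5.000000]

Step 2: midpoint = (4.500000 + 5.000000)/2 = 4.750000
  f(4.750000) = 12.171875
  f(mid) > 0, so root is in [4.500000, 4.750000]

midpoint = 4.750000


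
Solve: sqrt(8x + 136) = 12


Square both sides: 8x + 136 = 12^2 = 144
8x = 144 - 136 = 8
x = 1
Check: sqrt(8*1 + 136) = sqrt(144) = 12 ✓

x = 1


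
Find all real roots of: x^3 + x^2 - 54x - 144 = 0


Let p(x) = x^3 + x^2 - 54x - 144. By the rational root theorem (leading coefficient 1), any rational root is an integer divisor of 144: try ±1, ±2, ... in turn.
Test x = 1: value = -196 ≠ 0.
Test x = -1: value = -90 ≠ 0.
Test x = 2: value = -240 ≠ 0.
Test x = -2: value = -40 ≠ 0.
Test x = 3: value = -270 ≠ 0.
Test x = -3: value = 0 ✓, so (x + 3) is a factor.
Synthetic division by (x + 3): bring down 1; 1(-3) + 1 = -2; (-2)(-3) - 54 = -48; (-48)(-3) - 144 = 0 → quotient x^2 - 2x - 48, remainder 0.
Solve the quadratic x^2 - 2x - 48 = 0: discriminant = (-2)^2 - 4(1)(-48) = 4 + 192 = 196.
sqrt(196) = 14, so x = (2 ± 14)/2: x = 8 or x = -6.

x = -6, x = -3, x = 8


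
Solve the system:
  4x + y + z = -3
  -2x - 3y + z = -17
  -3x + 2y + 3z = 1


Using Cramer's rule. Expand each determinant along the first row.
D  = 4*[(-3)*3 - 1*2] - 1*[(-2)*3 - 1*(-3)] + 1*[(-2)*2 - (-3)*(-3)]
  = 4*(-11) - 1*(-3) + 1*(-13) = -54
Dx = (-3)*[(-3)*3 - 1*2] - 1*[(-17)*3 - 1*1] + 1*[(-17)*2 - (-3)*1]
  = (-3)*(-11) - 1*(-52) + 1*(-31) = 54
Dy = 4*[(-17)*3 - 1*1] - (-3)*[(-2)*3 - 1*(-3)] + 1*[(-2)*1 - (-17)*(-3)]
  = 4*(-52) - (-3)*(-3) + 1*(-53) = -270
Dz = 4*[(-3)*1 - (-17)*2] - 1*[(-2)*1 - (-17)*(-3)] + (-3)*[(-2)*2 - (-3)*(-3)]
  = 4*(31) - 1*(-53) + (-3)*(-13) = 216
x = Dx/D = 54/-54 = -1, y = Dy/D = -270/-54 = 5, z = Dz/D = 216/-54 = -4
Check eq1: (4)(-1) + (1)(5) + (1)(-4) = -3 = -3 ✓
Check eq2: (-2)(-1) + (-3)(5) + (1)(-4) = -17 = -17 ✓
Check eq3: (-3)(-1) + (2)(5) + (3)(-4) = 1 = 1 ✓

x = -1, y = 5, z = -4


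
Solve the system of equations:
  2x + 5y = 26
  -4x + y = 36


Using Cramer's rule:
Determinant D = (2)(1) - (-4)(5) = 2 + 20 = 22
Dx = (26)(1) - (36)(5) = 26 - 180 = -154
Dy = (2)(36) - (-4)(26) = 72 + 104 = 176
x = Dx/D = -154/22 = -7
y = Dy/D = 176/22 = 8

x = -7, y = 8


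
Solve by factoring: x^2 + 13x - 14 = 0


We need two numbers that multiply to -14 and add to 13.
Those numbers are 14 and -1 (since 14 * (-1) = -14 and 14 + (-1) = 13).
So x^2 + 13x - 14 = (x + 14)(x - 1) = 0
Setting each factor to zero: x = -14 or x = 1

x = -14, x = 1


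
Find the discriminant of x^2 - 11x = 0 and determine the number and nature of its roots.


For ax^2 + bx + c = 0, discriminant D = b^2 - 4ac
Here a = 1, b = -11, c = 0
D = (-11)^2 - 4(1)(0) = 121 - 0 = 121

D = 121 > 0 and is a perfect square (sqrt = 11)
The equation has 2 distinct real rational roots.

Discriminant = 121, 2 distinct real rational roots


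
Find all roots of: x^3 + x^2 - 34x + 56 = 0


Let p(x) = x^3 + x^2 - 34x + 56. By the rational root theorem (leading coefficient 1), any rational root is an integer divisor of 56: try ±1, ±2, ... in turn.
Test x = 1: value = 24 ≠ 0.
Test x = -1: value = 90 ≠ 0.
Test x = 2: value = 0 ✓, so (x - 2) is a factor.
Synthetic division by (x - 2): bring down 1; 1(2) + 1 = 3; 3(2) - 34 = -28; (-28)(2) + 56 = 0 → quotient x^2 + 3x - 28, remainder 0.
Solve the quadratic x^2 + 3x - 28 = 0: discriminant = 3^2 - 4(1)(-28) = 9 + 112 = 121.
sqrt(121) = 11, so x = (-3 ± 11)/2: x = 4 or x = -7.
Collecting all roots found:

x = -7, x = 2, x = 4


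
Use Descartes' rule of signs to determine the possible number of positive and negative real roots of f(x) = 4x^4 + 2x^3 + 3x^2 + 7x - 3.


Descartes' rule of signs:

For positive roots, count sign changes in f(x) = 4x^4 + 2x^3 + 3x^2 + 7x - 3:
Signs of coefficients: +, +, +, +, -
Number of sign changes: 1
Possible positive real roots: 1

For negative roots, examine f(-x) = 4x^4 - 2x^3 + 3x^2 - 7x - 3:
Signs of coefficients: +, -, +, -, -
Number of sign changes: 3
Possible negative real roots: 3, 1

Positive roots: 1; Negative roots: 3 or 1


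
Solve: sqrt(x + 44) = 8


Square both sides: x + 44 = 8^2 = 64
x = 64 - 44 = 20
x = 20
Check: sqrt(1*20 + 44) = sqrt(64) = 8 ✓

x = 20


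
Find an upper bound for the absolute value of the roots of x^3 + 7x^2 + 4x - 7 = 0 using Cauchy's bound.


Cauchy's bound: all roots r satisfy |r| <= 1 + max(|a_i/a_n|) for i = 0,...,n-1
where a_n is the leading coefficient.

Coefficients: [1, 7, 4, -7]
Leading coefficient a_n = 1
Ratios |a_i/a_n|: 7, 4, 7
Maximum ratio: 7
Cauchy's bound: |r| <= 1 + 7 = 8

Upper bound = 8


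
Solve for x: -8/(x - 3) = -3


Multiply both sides by (x - 3): -8 = -3(x - 3)
Distribute: -8 = -3x + 9
-3x = -8 - 9 = -17
x = 17/3

x = 17/3


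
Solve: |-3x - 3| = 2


An absolute value equation |expr| = 2 gives two cases:
Case 1: -3x - 3 = 2
  -3x = 5, so x = -5/3
Case 2: -3x - 3 = -2
  -3x = 1, so x = -1/3

x = -5/3, x = -1/3


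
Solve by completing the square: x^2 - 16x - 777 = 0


Start: x^2 - 16x - 777 = 0
Move constant: x^2 - 16x = 777
Half of -16 is -8, squared is 64
Add 64 to both sides: x^2 - 16x + 64 = 841
(x - 8)^2 = 841
x - 8 = ±29
x = 8 + 29 = 37 or x = 8 - 29 = -21

x = -21, x = 37


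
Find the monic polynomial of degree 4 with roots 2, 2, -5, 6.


A monic polynomial with roots 2, 2, -5, 6 is:
p(x) = (x - 2)(x - 2)(x + 5)(x - 6)
After multiplying by (x - 2): x - 2
After multiplying by (x - 2): x^2 - 4x + 4
After multiplying by (x + 5): x^3 + x^2 - 16x + 20
After multiplying by (x - 6): x^4 - 5x^3 - 22x^2 + 116x - 120

x^4 - 5x^3 - 22x^2 + 116x - 120


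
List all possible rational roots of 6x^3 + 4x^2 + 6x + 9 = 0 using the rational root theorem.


Rational root theorem: possible roots are ±p/q where:
  p divides the constant term (9): p ∈ {1, 3, 9}
  q divides the leading coefficient (6): q ∈ {1, 2, 3, 6}

All possible rational roots: -9, -9/2, -3, -3/2, -1, -1/2, -1/3, -1/6, 1/6, 1/3, 1/2, 1, 3/2, 3, 9/2, 9

-9, -9/2, -3, -3/2, -1, -1/2, -1/3, -1/6, 1/6, 1/3, 1/2, 1, 3/2, 3, 9/2, 9


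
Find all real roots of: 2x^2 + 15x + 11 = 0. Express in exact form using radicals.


Using the quadratic formula: x = (-b ± sqrt(b^2 - 4ac)) / (2a)
Here a = 2, b = 15, c = 11
Discriminant = b^2 - 4ac = 15^2 - 4(2)(11) = 225 - 88 = 137
Since discriminant = 137 > 0, there are two real roots.
x = (-15 ± sqrt(137)) / 4
Numerically: x ≈ -0.8238 or x ≈ -6.6762

x = (-15 + sqrt(137)) / 4 or x = (-15 - sqrt(137)) / 4


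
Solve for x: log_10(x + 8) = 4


Convert to exponential form: x + 8 = 10^4 = 10000
x = 10000 - 8 = 9992
Check: log_10(9992 + 8) = log_10(10000) = log_10(10000) = 4 ✓

x = 9992


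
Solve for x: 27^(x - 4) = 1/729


Express both sides with the same base.
1/729 = 27^(-2)
Since the bases match, equate exponents: x - 4 = -2
So x = -2 - (-4) = 2

x = 2


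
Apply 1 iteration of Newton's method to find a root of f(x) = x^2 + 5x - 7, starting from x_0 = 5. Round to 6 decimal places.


Newton's method: x_(n+1) = x_n - f(x_n)/f'(x_n)
f(x) = x^2 + 5x - 7
f'(x) = 2x + 5

Iteration 1:
  f(5.000000) = 43.000000
  f'(5.000000) = 15.000000
  x_1 = 5.000000 - (43.000000)/(15.000000) = 2.133333

x_1 = 2.133333


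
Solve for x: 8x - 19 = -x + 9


Starting with: 8x - 19 = -x + 9
Move all x terms to left: (8 + 1)x = 9 + 19
Simplify: 9x = 28
Divide both sides by 9: x = 28/9

x = 28/9


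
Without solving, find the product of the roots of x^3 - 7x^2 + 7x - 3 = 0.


By Vieta's formulas for x^3 + bx^2 + cx + d = 0:
  r1 + r2 + r3 = -b/a = 7
  r1*r2 + r1*r3 + r2*r3 = c/a = 7
  r1*r2*r3 = -d/a = 3


Product = 3


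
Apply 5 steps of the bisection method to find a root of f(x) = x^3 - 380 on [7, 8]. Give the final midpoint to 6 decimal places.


f(x) = x^3 - 380
f(7) = -37 < 0
f(8) = 132 > 0

Step 1: midpoint = (7.000000 + 8.000000)/2 = 7.500000
  f(7.500000) = 41.875000
  f(mid) > 0, so root is in [7.000000, 7.500000]

Step 2: midpoint = (7.000000 + 7.500000)/2 = 7.250000
  f(7.250000) = 1.078125
  f(mid) > 0, so root is in [7.000000, 7.250000]

Step 3: midpoint = (7.000000 + 7.250000)/2 = 7.125000
  f(7.125000) = -18.294922
  f(mid) < 0, so root is in [7.125000, 7.250000]

Step 4: midpoint = (7.125000 + 7.250000)/2 = 7.187500
  f(7.187500) = -8.692627
  f(mid) < 0, so root is in [7.187500, 7.250000]

Step 5: midpoint = (7.187500 + 7.250000)/2 = 7.218750
  f(7.218750) = -3.828400
  f(mid) < 0, so root is in [7.218750, 7.250000]

midpoint = 7.218750


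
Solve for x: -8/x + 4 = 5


Subtract 4 from both sides: -8/x = 1
Multiply both sides by x: -8 = 1 * x
Divide by 1: x = -8

x = -8


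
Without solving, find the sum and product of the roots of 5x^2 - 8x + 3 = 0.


By Vieta's formulas for ax^2 + bx + c = 0:
  Sum of roots = -b/a
  Product of roots = c/a

Here a = 5, b = -8, c = 3
Sum = -(-8)/5 = 8/5
Product = 3/5 = 3/5

Sum = 8/5, Product = 3/5


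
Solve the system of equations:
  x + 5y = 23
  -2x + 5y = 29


Using Cramer's rule:
Determinant D = (1)(5) - (-2)(5) = 5 + 10 = 15
Dx = (23)(5) - (29)(5) = 115 - 145 = -30
Dy = (1)(29) - (-2)(23) = 29 + 46 = 75
x = Dx/D = -30/15 = -2
y = Dy/D = 75/15 = 5

x = -2, y = 5


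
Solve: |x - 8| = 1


An absolute value equation |expr| = 1 gives two cases:
Case 1: x - 8 = 1
  x = 9, so x = 9
Case 2: x - 8 = -1
  x = 7, so x = 7

x = 7, x = 9


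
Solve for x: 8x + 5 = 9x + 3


Starting with: 8x + 5 = 9x + 3
Move all x terms to left: (8 - 9)x = 3 - 5
Simplify: -x = -2
Divide both sides by -1: x = 2

x = 2


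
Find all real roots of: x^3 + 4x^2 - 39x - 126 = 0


Let p(x) = x^3 + 4x^2 - 39x - 126. By the rational root theorem (leading coefficient 1), any rational root is an integer divisor of 126: try ±1, ±2, ... in turn.
Test x = 1: value = -160 ≠ 0.
Test x = -1: value = -84 ≠ 0.
Test x = 2: value = -180 ≠ 0.
Test x = -2: value = -40 ≠ 0.
Test x = 3: value = -180 ≠ 0.
Test x = -3: value = 0 ✓, so (x + 3) is a factor.
Synthetic division by (x + 3): bring down 1; 1(-3) + 4 = 1; 1(-3) - 39 = -42; (-42)(-3) - 126 = 0 → quotient x^2 + x - 42, remainder 0.
Solve the quadratic x^2 + x - 42 = 0: discriminant = 1^2 - 4(1)(-42) = 1 + 168 = 169.
sqrt(169) = 13, so x = (-1 ± 13)/2: x = 6 or x = -7.

x = -7, x = -3, x = 6


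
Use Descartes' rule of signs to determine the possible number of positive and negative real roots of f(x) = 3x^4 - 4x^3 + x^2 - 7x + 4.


Descartes' rule of signs:

For positive roots, count sign changes in f(x) = 3x^4 - 4x^3 + x^2 - 7x + 4:
Signs of coefficients: +, -, +, -, +
Number of sign changes: 4
Possible positive real roots: 4, 2, 0

For negative roots, examine f(-x) = 3x^4 + 4x^3 + x^2 + 7x + 4:
Signs of coefficients: +, +, +, +, +
Number of sign changes: 0
Possible negative real roots: 0

Positive roots: 4 or 2 or 0; Negative roots: 0


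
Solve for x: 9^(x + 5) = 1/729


Express both sides with the same base.
1/729 = 9^(-3)
Since the bases match, equate exponents: x + 5 = -3
So x = -3 - (5) = -8

x = -8


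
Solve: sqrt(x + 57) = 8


Square both sides: x + 57 = 8^2 = 64
x = 64 - 57 = 7
x = 7
Check: sqrt(1*7 + 57) = sqrt(64) = 8 ✓

x = 7


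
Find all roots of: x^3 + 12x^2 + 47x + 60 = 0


Let p(x) = x^3 + 12x^2 + 47x + 60. By the rational root theorem (leading coefficient 1), any rational root is an integer divisor of 60: try ±1, ±2, ... in turn.
Test x = 1: value = 120 ≠ 0.
Test x = -1: value = 24 ≠ 0.
Test x = 2: value = 210 ≠ 0.
Test x = -2: value = 6 ≠ 0.
Test x = 3: value = 336 ≠ 0.
Test x = -3: value = 0 ✓, so (x + 3) is a factor.
Synthetic division by (x + 3): bring down 1; 1(-3) + 12 = 9; 9(-3) + 47 = 20; 20(-3) + 60 = 0 → quotient x^2 + 9x + 20, remainder 0.
Solve the quadratic x^2 + 9x + 20 = 0: discriminant = 9^2 - 4(1)(20) = 81 - 80 = 1.
sqrt(1) = 1, so x = (-9 ± 1)/2: x = -4 or x = -5.
Collecting all roots found:

x = -5, x = -4, x = -3


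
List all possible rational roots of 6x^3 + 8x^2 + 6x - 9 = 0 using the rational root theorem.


Rational root theorem: possible roots are ±p/q where:
  p divides the constant term (-9): p ∈ {1, 3, 9}
  q divides the leading coefficient (6): q ∈ {1, 2, 3, 6}

All possible rational roots: -9, -9/2, -3, -3/2, -1, -1/2, -1/3, -1/6, 1/6, 1/3, 1/2, 1, 3/2, 3, 9/2, 9

-9, -9/2, -3, -3/2, -1, -1/2, -1/3, -1/6, 1/6, 1/3, 1/2, 1, 3/2, 3, 9/2, 9


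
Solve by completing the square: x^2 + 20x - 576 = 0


Start: x^2 + 20x - 576 = 0
Move constant: x^2 + 20x = 576
Half of 20 is 10, squared is 100
Add 100 to both sides: x^2 + 20x + 100 = 676
(x + 10)^2 = 676
x + 10 = ±26
x = -10 + 26 = 16 or x = -10 - 26 = -36

x = -36, x = 16


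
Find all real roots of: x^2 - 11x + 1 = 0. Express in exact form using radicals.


Using the quadratic formula: x = (-b ± sqrt(b^2 - 4ac)) / (2a)
Here a = 1, b = -11, c = 1
Discriminant = b^2 - 4ac = (-11)^2 - 4(1)(1) = 121 - 4 = 117
Since discriminant = 117 > 0, there are two real roots.
x = (11 ± 3*sqrt(13)) / 2
Numerically: x ≈ 10.9083 or x ≈ 0.0917

x = (11 + 3*sqrt(13)) / 2 or x = (11 - 3*sqrt(13)) / 2


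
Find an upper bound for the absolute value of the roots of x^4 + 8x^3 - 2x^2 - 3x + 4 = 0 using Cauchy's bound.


Cauchy's bound: all roots r satisfy |r| <= 1 + max(|a_i/a_n|) for i = 0,...,n-1
where a_n is the leading coefficient.

Coefficients: [1, 8, -2, -3, 4]
Leading coefficient a_n = 1
Ratios |a_i/a_n|: 8, 2, 3, 4
Maximum ratio: 8
Cauchy's bound: |r| <= 1 + 8 = 9

Upper bound = 9


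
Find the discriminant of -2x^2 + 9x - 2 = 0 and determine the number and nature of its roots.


For ax^2 + bx + c = 0, discriminant D = b^2 - 4ac
Here a = -2, b = 9, c = -2
D = (9)^2 - 4(-2)(-2) = 81 - 16 = 65

D = 65 > 0 but not a perfect square
The equation has 2 distinct real irrational roots.

Discriminant = 65, 2 distinct real irrational roots


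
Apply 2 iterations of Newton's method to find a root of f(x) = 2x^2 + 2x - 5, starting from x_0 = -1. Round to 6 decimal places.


Newton's method: x_(n+1) = x_n - f(x_n)/f'(x_n)
f(x) = 2x^2 + 2x - 5
f'(x) = 4x + 2

Iteration 1:
  f(-1.000000) = -5.000000
  f'(-1.000000) = -2.000000
  x_1 = -1.000000 - (-5.000000)/(-2.000000) = -3.500000

Iteration 2:
  f(-3.500000) = 12.500000
  f'(-3.500000) = -12.000000
  x_2 = -3.500000 - (12.500000)/(-12.000000) = -2.458333

x_2 = -2.458333


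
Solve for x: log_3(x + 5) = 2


Convert to exponential form: x + 5 = 3^2 = 9
x = 9 - 5 = 4
Check: log_3(4 + 5) = log_3(9) = log_3(9) = 2 ✓

x = 4


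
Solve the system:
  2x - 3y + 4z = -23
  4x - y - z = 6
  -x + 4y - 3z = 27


Using Cramer's rule. Expand each determinant along the first row.
D  = 2*[(-1)*(-3) - (-1)*4] - (-3)*[4*(-3) - (-1)*(-1)] + 4*[4*4 - (-1)*(-1)]
  = 2*(7) - (-3)*(-13) + 4*(15) = 35
Dx = (-23)*[(-1)*(-3) - (-1)*4] - (-3)*[6*(-3) - (-1)*27] + 4*[6*4 - (-1)*27]
  = (-23)*(7) - (-3)*(9) + 4*(51) = 70
Dy = 2*[6*(-3) - (-1)*27] - (-23)*[4*(-3) - (-1)*(-1)] + 4*[4*27 - 6*(-1)]
  = 2*(9) - (-23)*(-13) + 4*(114) = 175
Dz = 2*[(-1)*27 - 6*4] - (-3)*[4*27 - 6*(-1)] + (-23)*[4*4 - (-1)*(-1)]
  = 2*(-51) - (-3)*(114) + (-23)*(15) = -105
x = Dx/D = 70/35 = 2, y = Dy/D = 175/35 = 5, z = Dz/D = -105/35 = -3
Check eq1: (2)(2) + (-3)(5) + (4)(-3) = -23 = -23 ✓
Check eq2: (4)(2) + (-1)(5) + (-1)(-3) = 6 = 6 ✓
Check eq3: (-1)(2) + (4)(5) + (-3)(-3) = 27 = 27 ✓

x = 2, y = 5, z = -3


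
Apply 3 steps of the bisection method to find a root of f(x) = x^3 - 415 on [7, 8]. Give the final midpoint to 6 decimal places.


f(x) = x^3 - 415
f(7) = -72 < 0
f(8) = 97 > 0

Step 1: midpoint = (7.000000 + 8.000000)/2 = 7.500000
  f(7.500000) = 6.875000
  f(mid) > 0, so root is in [7.000000, 7.500000]

Step 2: midpoint = (7.000000 + 7.500000)/2 = 7.250000
  f(7.250000) = -33.921875
  f(mid) < 0, so root is in [7.250000, 7.500000]

Step 3: midpoint = (7.250000 + 7.500000)/2 = 7.375000
  f(7.375000) = -13.869141
  f(mid) < 0, so root is in [7.375000, 7.500000]

midpoint = 7.375000


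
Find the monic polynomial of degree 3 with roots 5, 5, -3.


A monic polynomial with roots 5, 5, -3 is:
p(x) = (x - 5)(x - 5)(x + 3)
After multiplying by (x - 5): x - 5
After multiplying by (x - 5): x^2 - 10x + 25
After multiplying by (x + 3): x^3 - 7x^2 - 5x + 75

x^3 - 7x^2 - 5x + 75


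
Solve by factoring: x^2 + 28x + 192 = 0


We need two numbers that multiply to 192 and add to 28.
Those numbers are 16 and 12 (since 16 * 12 = 192 and 16 + 12 = 28).
So x^2 + 28x + 192 = (x + 16)(x + 12) = 0
Setting each factor to zero: x = -16 or x = -12

x = -16, x = -12


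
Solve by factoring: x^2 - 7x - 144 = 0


We need two numbers that multiply to -144 and add to -7.
Those numbers are -16 and 9 (since (-16) * 9 = -144 and (-16) + 9 = -7).
So x^2 - 7x - 144 = (x - 16)(x + 9) = 0
Setting each factor to zero: x = 16 or x = -9

x = -9, x = 16


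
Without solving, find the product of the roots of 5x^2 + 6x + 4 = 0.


By Vieta's formulas for ax^2 + bx + c = 0:
  Sum of roots = -b/a
  Product of roots = c/a

Here a = 5, b = 6, c = 4
Sum = -(6)/5 = -6/5
Product = 4/5 = 4/5

Product = 4/5


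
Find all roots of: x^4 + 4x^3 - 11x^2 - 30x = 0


The constant term is 0, so x = 0 is a root. Factor out x:
  x^3 + 4x^2 - 11x - 30 = 0
Let p(x) = x^3 + 4x^2 - 11x - 30. By the rational root theorem (leading coefficient 1), any rational root is an integer divisor of 30: try ±1, ±2, ... in turn.
Test x = 1: value = -36 ≠ 0.
Test x = -1: value = -16 ≠ 0.
Test x = 2: value = -28 ≠ 0.
Test x = -2: value = 0 ✓, so (x + 2) is a factor.
Synthetic division by (x + 2): bring down 1; 1(-2) + 4 = 2; 2(-2) - 11 = -15; (-15)(-2) - 30 = 0 → quotient x^2 + 2x - 15, remainder 0.
Solve the quadratic x^2 + 2x - 15 = 0: discriminant = 2^2 - 4(1)(-15) = 4 + 60 = 64.
sqrt(64) = 8, so x = (-2 ± 8)/2: x = 3 or x = -5.
Collecting all roots found:

x = -5, x = -2, x = 0, x = 3


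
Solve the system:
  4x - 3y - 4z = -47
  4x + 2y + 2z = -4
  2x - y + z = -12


Using Cramer's rule. Expand each determinant along the first row.
D  = 4*[2*1 - 2*(-1)] - (-3)*[4*1 - 2*2] + (-4)*[4*(-1) - 2*2]
  = 4*(4) - (-3)*(0) + (-4)*(-8) = 48
Dx = (-47)*[2*1 - 2*(-1)] - (-3)*[(-4)*1 - 2*(-12)] + (-4)*[(-4)*(-1) - 2*(-12)]
  = (-47)*(4) - (-3)*(20) + (-4)*(28) = -240
Dy = 4*[(-4)*1 - 2*(-12)] - (-47)*[4*1 - 2*2] + (-4)*[4*(-12) - (-4)*2]
  = 4*(20) - (-47)*(0) + (-4)*(-40) = 240
Dz = 4*[2*(-12) - (-4)*(-1)] - (-3)*[4*(-12) - (-4)*2] + (-47)*[4*(-1) - 2*2]
  = 4*(-28) - (-3)*(-40) + (-47)*(-8) = 144
x = Dx/D = -240/48 = -5, y = Dy/D = 240/48 = 5, z = Dz/D = 144/48 = 3
Check eq1: (4)(-5) + (-3)(5) + (-4)(3) = -47 = -47 ✓
Check eq2: (4)(-5) + (2)(5) + (2)(3) = -4 = -4 ✓
Check eq3: (2)(-5) + (-1)(5) + (1)(3) = -12 = -12 ✓

x = -5, y = 5, z = 3


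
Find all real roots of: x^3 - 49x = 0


The constant term is 0, so x = 0 is a root. Factor out x:
  x(x^2 - 49) = 0
Solve the quadratic x^2 - 49 = 0: discriminant = 0^2 - 4(1)(-49) = 0 + 196 = 196.
sqrt(196) = 14, so x = (0 ± 14)/2: x = 7 or x = -7.

x = -7, x = 0, x = 7


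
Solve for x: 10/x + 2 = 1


Subtract 2 from both sides: 10/x = -1
Multiply both sides by x: 10 = -1 * x
Divide by -1: x = -10

x = -10


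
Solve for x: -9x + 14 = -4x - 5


Starting with: -9x + 14 = -4x - 5
Move all x terms to left: (-9 + 4)x = -5 - 14
Simplify: -5x = -19
Divide both sides by -5: x = 19/5

x = 19/5


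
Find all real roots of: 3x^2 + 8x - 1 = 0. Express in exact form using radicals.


Using the quadratic formula: x = (-b ± sqrt(b^2 - 4ac)) / (2a)
Here a = 3, b = 8, c = -1
Discriminant = b^2 - 4ac = 8^2 - 4(3)(-1) = 64 + 12 = 76
Since discriminant = 76 > 0, there are two real roots.
x = (-8 ± 2*sqrt(19)) / 6
Simplifying: x = (-4 ± sqrt(19)) / 3
Numerically: x ≈ 0.1196 or x ≈ -2.7863

x = (-4 + sqrt(19)) / 3 or x = (-4 - sqrt(19)) / 3


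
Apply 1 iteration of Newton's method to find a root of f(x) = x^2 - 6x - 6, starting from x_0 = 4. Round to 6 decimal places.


Newton's method: x_(n+1) = x_n - f(x_n)/f'(x_n)
f(x) = x^2 - 6x - 6
f'(x) = 2x - 6

Iteration 1:
  f(4.000000) = -14.000000
  f'(4.000000) = 2.000000
  x_1 = 4.000000 - (-14.000000)/(2.000000) = 11.000000

x_1 = 11.000000


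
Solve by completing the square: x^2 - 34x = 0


Start: x^2 - 34x + 0 = 0
Move constant: x^2 - 34x = 0
Half of -34 is -17, squared is 289
Add 289 to both sides: x^2 - 34x + 289 = 289
(x - 17)^2 = 289
x - 17 = ±17
x = 17 + 17 = 34 or x = 17 - 17 = 0

x = 0, x = 34


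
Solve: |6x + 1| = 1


An absolute value equation |expr| = 1 gives two cases:
Case 1: 6x + 1 = 1
  6x = 0, so x = 0
Case 2: 6x + 1 = -1
  6x = -2, so x = -1/3

x = -1/3, x = 0


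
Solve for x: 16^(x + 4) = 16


Express both sides with the same base.
16 = 16^1
Since the bases match, equate exponents: x + 4 = 1
So x = 1 - (4) = -3

x = -3


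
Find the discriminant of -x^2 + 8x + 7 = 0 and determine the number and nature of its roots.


For ax^2 + bx + c = 0, discriminant D = b^2 - 4ac
Here a = -1, b = 8, c = 7
D = (8)^2 - 4(-1)(7) = 64 + 28 = 92

D = 92 > 0 but not a perfect square
The equation has 2 distinct real irrational roots.

Discriminant = 92, 2 distinct real irrational roots


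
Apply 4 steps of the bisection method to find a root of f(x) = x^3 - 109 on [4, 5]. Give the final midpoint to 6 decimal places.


f(x) = x^3 - 109
f(4) = -45 < 0
f(5) = 16 > 0

Step 1: midpoint = (4.000000 + 5.000000)/2 = 4.500000
  f(4.500000) = -17.875000
  f(mid) < 0, so root is in [4.500000, 5.000000]

Step 2: midpoint = (4.500000 + 5.000000)/2 = 4.750000
  f(4.750000) = -1.828125
  f(mid) < 0, so root is in [4.750000, 5.000000]

Step 3: midpoint = (4.750000 + 5.000000)/2 = 4.875000
  f(4.875000) = 6.857422
  f(mid) > 0, so root is in [4.750000, 4.875000]

Step 4: midpoint = (4.750000 + 4.875000)/2 = 4.812500
  f(4.812500) = 2.458252
  f(mid) > 0, so root is in [4.750000, 4.812500]

midpoint = 4.812500


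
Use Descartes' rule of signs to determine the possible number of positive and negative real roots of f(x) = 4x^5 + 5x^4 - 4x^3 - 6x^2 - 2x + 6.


Descartes' rule of signs:

For positive roots, count sign changes in f(x) = 4x^5 + 5x^4 - 4x^3 - 6x^2 - 2x + 6:
Signs of coefficients: +, +, -, -, -, +
Number of sign changes: 2
Possible positive real roots: 2, 0

For negative roots, examine f(-x) = -4x^5 + 5x^4 + 4x^3 - 6x^2 + 2x + 6:
Signs of coefficients: -, +, +, -, +, +
Number of sign changes: 3
Possible negative real roots: 3, 1

Positive roots: 2 or 0; Negative roots: 3 or 1


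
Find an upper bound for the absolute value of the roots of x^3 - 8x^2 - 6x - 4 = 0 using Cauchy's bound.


Cauchy's bound: all roots r satisfy |r| <= 1 + max(|a_i/a_n|) for i = 0,...,n-1
where a_n is the leading coefficient.

Coefficients: [1, -8, -6, -4]
Leading coefficient a_n = 1
Ratios |a_i/a_n|: 8, 6, 4
Maximum ratio: 8
Cauchy's bound: |r| <= 1 + 8 = 9

Upper bound = 9


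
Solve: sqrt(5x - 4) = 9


Square both sides: 5x - 4 = 9^2 = 81
5x = 81 + 4 = 85
x = 17
Check: sqrt(5*17 - 4) = sqrt(81) = 9 ✓

x = 17


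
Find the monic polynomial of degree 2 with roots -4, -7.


A monic polynomial with roots -4, -7 is:
p(x) = (x + 4)(x + 7)
After multiplying by (x + 4): x + 4
After multiplying by (x + 7): x^2 + 11x + 28

x^2 + 11x + 28


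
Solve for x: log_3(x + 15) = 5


Convert to exponential form: x + 15 = 3^5 = 243
x = 243 - 15 = 228
Check: log_3(228 + 15) = log_3(243) = log_3(243) = 5 ✓

x = 228


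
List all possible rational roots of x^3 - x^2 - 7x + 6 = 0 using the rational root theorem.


Rational root theorem: possible roots are ±p/q where:
  p divides the constant term (6): p ∈ {1, 2, 3, 6}
  q divides the leading coefficient (1): q ∈ {1}

All possible rational roots: -6, -3, -2, -1, 1, 2, 3, 6

-6, -3, -2, -1, 1, 2, 3, 6


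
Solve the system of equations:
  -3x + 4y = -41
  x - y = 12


Using Cramer's rule:
Determinant D = (-3)(-1) - (1)(4) = 3 - 4 = -1
Dx = (-41)(-1) - (12)(4) = 41 - 48 = -7
Dy = (-3)(12) - (1)(-41) = -36 + 41 = 5
x = Dx/D = -7/-1 = 7
y = Dy/D = 5/-1 = -5

x = 7, y = -5


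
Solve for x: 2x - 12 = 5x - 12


Starting with: 2x - 12 = 5x - 12
Move all x terms to left: (2 - 5)x = -12 + 12
Simplify: -3x = 0
Divide both sides by -3: x = 0

x = 0


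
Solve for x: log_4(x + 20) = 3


Convert to exponential form: x + 20 = 4^3 = 64
x = 64 - 20 = 44
Check: log_4(44 + 20) = log_4(64) = log_4(64) = 3 ✓

x = 44


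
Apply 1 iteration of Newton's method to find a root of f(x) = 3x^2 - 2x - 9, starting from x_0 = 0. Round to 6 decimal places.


Newton's method: x_(n+1) = x_n - f(x_n)/f'(x_n)
f(x) = 3x^2 - 2x - 9
f'(x) = 6x - 2

Iteration 1:
  f(0.000000) = -9.000000
  f'(0.000000) = -2.000000
  x_1 = 0.000000 - (-9.000000)/(-2.000000) = -4.500000

x_1 = -4.500000


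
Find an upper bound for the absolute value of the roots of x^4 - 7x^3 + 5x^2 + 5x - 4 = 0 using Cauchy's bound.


Cauchy's bound: all roots r satisfy |r| <= 1 + max(|a_i/a_n|) for i = 0,...,n-1
where a_n is the leading coefficient.

Coefficients: [1, -7, 5, 5, -4]
Leading coefficient a_n = 1
Ratios |a_i/a_n|: 7, 5, 5, 4
Maximum ratio: 7
Cauchy's bound: |r| <= 1 + 7 = 8

Upper bound = 8


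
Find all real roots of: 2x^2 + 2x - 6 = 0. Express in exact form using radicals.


Using the quadratic formula: x = (-b ± sqrt(b^2 - 4ac)) / (2a)
Here a = 2, b = 2, c = -6
Discriminant = b^2 - 4ac = 2^2 - 4(2)(-6) = 4 + 48 = 52
Since discriminant = 52 > 0, there are two real roots.
x = (-2 ± 2*sqrt(13)) / 4
Simplifying: x = (-1 ± sqrt(13)) / 2
Numerically: x ≈ 1.3028 or x ≈ -2.3028

x = (-1 + sqrt(13)) / 2 or x = (-1 - sqrt(13)) / 2
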